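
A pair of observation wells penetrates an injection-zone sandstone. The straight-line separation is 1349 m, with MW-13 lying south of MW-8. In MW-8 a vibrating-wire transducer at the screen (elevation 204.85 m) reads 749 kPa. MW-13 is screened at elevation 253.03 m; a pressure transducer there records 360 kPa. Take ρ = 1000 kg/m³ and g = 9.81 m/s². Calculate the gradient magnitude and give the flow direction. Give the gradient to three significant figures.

Pressure head at MW-8: ψ = P/(ρg) = 749×1000 / (1000 × 9.81) = 76.35 m.
Total head at MW-8: h = z + ψ = 204.85 + 76.35 = 281.20 m.
Pressure head at MW-13: ψ = P/(ρg) = 360×1000 / (1000 × 9.81) = 36.70 m.
Total head at MW-13: h = z + ψ = 253.03 + 36.70 = 289.73 m.
Head difference: h(MW-8) − h(MW-13) = 281.20 − 289.73 = -8.53 m.
Hydraulic gradient: i = |Δh| / L = 8.53 / 1349 = 0.00632.
Flow is from higher to lower head: from MW-13 toward MW-8, i.e. toward the north.

i ≈ 0.00632; groundwater flows toward the north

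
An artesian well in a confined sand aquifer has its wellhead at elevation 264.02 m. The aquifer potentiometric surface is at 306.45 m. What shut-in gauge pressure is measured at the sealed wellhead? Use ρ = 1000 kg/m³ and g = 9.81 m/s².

Head above the cap: Δh = 306.45 − 264.02 = 42.43 m.
P = ρgΔh = 1000 × 9.81 × 42.43 = 416238 Pa ≈ 416 kPa.

P ≈ 416 kPa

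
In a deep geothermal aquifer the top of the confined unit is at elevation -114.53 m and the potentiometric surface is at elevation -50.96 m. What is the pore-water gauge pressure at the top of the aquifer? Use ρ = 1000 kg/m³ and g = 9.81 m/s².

Pressure head at the aquifer top: ψ = h − z = -50.96 − (-114.53) = 63.57 m.
P = ρgψ = 1000 × 9.81 × 63.57 = 623622 Pa ≈ 624 kPa.

P ≈ 624 kPa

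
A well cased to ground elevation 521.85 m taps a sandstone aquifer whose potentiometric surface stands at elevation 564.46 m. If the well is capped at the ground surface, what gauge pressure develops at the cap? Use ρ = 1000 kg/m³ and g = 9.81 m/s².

Head above the cap: Δh = 564.46 − 521.85 = 42.61 m.
P = ρgΔh = 1000 × 9.81 × 42.61 = 418004 Pa ≈ 418 kPa.

P ≈ 418 kPa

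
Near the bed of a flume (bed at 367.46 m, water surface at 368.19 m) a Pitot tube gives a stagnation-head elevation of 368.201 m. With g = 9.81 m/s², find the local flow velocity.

Near the bed, under hydrostatic conditions, the piezometric head (z + ψ) equals the free-surface elevation, 368.19 m.
Velocity head = total − piezometric = 368.201 − 368.19 = 0.011 m.
v = √(2g·h_v) = √(2 × 9.81 × 0.011) = 0.465 m/s.

v ≈ 0.465 m/s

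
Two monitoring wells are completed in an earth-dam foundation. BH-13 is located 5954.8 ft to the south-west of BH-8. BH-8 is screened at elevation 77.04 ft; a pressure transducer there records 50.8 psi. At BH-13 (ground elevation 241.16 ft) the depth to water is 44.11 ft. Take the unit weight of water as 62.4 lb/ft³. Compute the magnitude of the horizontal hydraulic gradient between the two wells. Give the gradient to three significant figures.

i ≈ 0.000467

Pressure head at BH-8: ψ = 144·P/γ = 144 × 50.8 / 62.4 = 117.23 ft.
Total head at BH-8: h = z + ψ = 77.04 + 117.23 = 194.27 ft.
Total head at BH-13: h = 241.16 − 44.11 = 197.05 ft.
Head difference: h(BH-8) − h(BH-13) = 194.27 − 197.05 = -2.78 ft.
Hydraulic gradient: i = |Δh| / L = 2.78 / 5954.8 = 0.000467.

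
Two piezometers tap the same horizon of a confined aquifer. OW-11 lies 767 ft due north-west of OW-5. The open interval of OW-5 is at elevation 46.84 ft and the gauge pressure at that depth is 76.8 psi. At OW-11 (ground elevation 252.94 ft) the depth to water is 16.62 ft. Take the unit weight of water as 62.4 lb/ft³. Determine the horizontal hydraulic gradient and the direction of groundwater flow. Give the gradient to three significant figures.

i ≈ 0.0160; groundwater flows toward the south-east

Pressure head at OW-5: ψ = 144·P/γ = 144 × 76.8 / 62.4 = 177.23 ft.
Total head at OW-5: h = z + ψ = 46.84 + 177.23 = 224.07 ft.
Total head at OW-11: h = 252.94 − 16.62 = 236.32 ft.
Head difference: h(OW-5) − h(OW-11) = 224.07 − 236.32 = -12.25 ft.
Hydraulic gradient: i = |Δh| / L = 12.25 / 767 = 0.0160.
Flow is from higher to lower head: from OW-11 toward OW-5, i.e. toward the south-east.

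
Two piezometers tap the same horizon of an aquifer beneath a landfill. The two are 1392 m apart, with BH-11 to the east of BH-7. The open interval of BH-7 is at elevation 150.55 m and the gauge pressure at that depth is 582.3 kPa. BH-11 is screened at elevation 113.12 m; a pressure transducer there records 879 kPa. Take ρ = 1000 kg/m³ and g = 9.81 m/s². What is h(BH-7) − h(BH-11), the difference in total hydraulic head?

Pressure head at BH-7: ψ = P/(ρg) = 582.3×1000 / (1000 × 9.81) = 59.36 m.
Total head at BH-7: h = z + ψ = 150.55 + 59.36 = 209.91 m.
Pressure head at BH-11: ψ = P/(ρg) = 879×1000 / (1000 × 9.81) = 89.60 m.
Total head at BH-11: h = z + ψ = 113.12 + 89.60 = 202.72 m.
Head difference: h(BH-7) − h(BH-11) = 209.91 − 202.72 = 7.19 m.

Δh ≈ 7.19 m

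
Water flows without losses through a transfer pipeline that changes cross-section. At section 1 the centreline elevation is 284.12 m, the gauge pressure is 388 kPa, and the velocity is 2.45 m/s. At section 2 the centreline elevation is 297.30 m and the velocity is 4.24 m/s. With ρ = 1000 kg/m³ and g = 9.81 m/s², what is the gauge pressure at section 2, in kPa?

Pressure head at 1: ψ₁ = P₁/(ρg) = 388×1000 / (1000 × 9.81) = 39.55 m.
Velocity heads: v₁²/2g = 2.45²/19.62 = 0.306 m; v₂²/2g = 4.24²/19.62 = 0.916 m.
Total head H = z₁ + ψ₁ + v₁²/2g = 284.12 + 39.55 + 0.306 = 323.98 m.
ψ₂ = H − z₂ − v₂²/2g = 323.98 − 297.30 − 0.916 = 25.76 m.
P₂ = ρgψ₂ = 1000 × 9.81 × 25.76 ≈ 253 kPa.

P₂ ≈ 253 kPa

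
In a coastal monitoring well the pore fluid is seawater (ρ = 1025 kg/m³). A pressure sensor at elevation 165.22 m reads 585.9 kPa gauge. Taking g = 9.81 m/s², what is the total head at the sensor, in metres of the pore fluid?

h ≈ 223.49 m

ψ = P/(ρg) = 585.9×1000 / (1025 × 9.81) = 58.27 m.
h = z + ψ = 165.22 + 58.27 = 223.49 m.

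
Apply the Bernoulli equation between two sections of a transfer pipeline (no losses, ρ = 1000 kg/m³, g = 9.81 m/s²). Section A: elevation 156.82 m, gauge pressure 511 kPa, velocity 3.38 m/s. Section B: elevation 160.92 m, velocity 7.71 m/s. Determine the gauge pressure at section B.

P₂ ≈ 447 kPa

Pressure head at A: ψ₁ = P₁/(ρg) = 511×1000 / (1000 × 9.81) = 52.09 m.
Velocity heads: v₁²/2g = 3.38²/19.62 = 0.582 m; v₂²/2g = 7.71²/19.62 = 3.030 m.
Total head H = z₁ + ψ₁ + v₁²/2g = 156.82 + 52.09 + 0.582 = 209.49 m.
ψ₂ = H − z₂ − v₂²/2g = 209.49 − 160.92 − 3.030 = 45.54 m.
P₂ = ρgψ₂ = 1000 × 9.81 × 45.54 ≈ 447 kPa.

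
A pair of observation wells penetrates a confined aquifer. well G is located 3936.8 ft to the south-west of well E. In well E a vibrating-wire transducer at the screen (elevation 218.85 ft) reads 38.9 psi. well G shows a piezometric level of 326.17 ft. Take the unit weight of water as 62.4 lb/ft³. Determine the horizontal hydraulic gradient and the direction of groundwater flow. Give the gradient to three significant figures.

Pressure head at well E: ψ = 144·P/γ = 144 × 38.9 / 62.4 = 89.77 ft.
Total head at well E: h = z + ψ = 218.85 + 89.77 = 308.62 ft.
Total head at well G: h = 326.17 ft (water level in the piezometer is the total head).
Head difference: h(well E) − h(well G) = 308.62 − 326.17 = -17.55 ft.
Hydraulic gradient: i = |Δh| / L = 17.55 / 3936.8 = 0.00446.
Flow is from higher to lower head: from well G toward well E, i.e. toward the north-east.

i ≈ 0.00446; groundwater flows toward the north-east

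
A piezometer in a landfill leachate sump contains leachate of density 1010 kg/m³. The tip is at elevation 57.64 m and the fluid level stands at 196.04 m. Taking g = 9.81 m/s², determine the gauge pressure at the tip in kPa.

P ≈ 1370 kPa

Pressure head ψ = h − z = 196.04 − 57.64 = 138.40 m.
P = ρgψ = 1010 × 9.81 × 138.40 = 1371281 Pa ≈ 1370 kPa.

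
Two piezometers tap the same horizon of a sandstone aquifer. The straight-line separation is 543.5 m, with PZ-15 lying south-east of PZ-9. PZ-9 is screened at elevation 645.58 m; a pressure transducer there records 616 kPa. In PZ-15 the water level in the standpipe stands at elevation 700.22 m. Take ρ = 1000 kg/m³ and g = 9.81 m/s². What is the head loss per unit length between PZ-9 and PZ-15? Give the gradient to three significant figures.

i ≈ 0.0150 m/m

Pressure head at PZ-9: ψ = P/(ρg) = 616×1000 / (1000 × 9.81) = 62.79 m.
Total head at PZ-9: h = z + ψ = 645.58 + 62.79 = 708.37 m.
Total head at PZ-15: h = 700.22 m (water level in the piezometer is the total head).
Head difference: h(PZ-9) − h(PZ-15) = 708.37 − 700.22 = 8.15 m.
Hydraulic gradient: i = |Δh| / L = 8.15 / 543.5 = 0.0150.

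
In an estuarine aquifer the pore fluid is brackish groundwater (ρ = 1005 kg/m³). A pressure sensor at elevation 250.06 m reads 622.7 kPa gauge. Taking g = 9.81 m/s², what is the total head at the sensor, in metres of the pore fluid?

h ≈ 313.22 m

ψ = P/(ρg) = 622.7×1000 / (1005 × 9.81) = 63.16 m.
h = z + ψ = 250.06 + 63.16 = 313.22 m.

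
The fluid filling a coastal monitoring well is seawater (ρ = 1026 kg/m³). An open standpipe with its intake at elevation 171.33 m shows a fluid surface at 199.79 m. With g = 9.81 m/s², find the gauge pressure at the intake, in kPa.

Pressure head ψ = h − z = 199.79 − 171.33 = 28.46 m.
P = ρgψ = 1026 × 9.81 × 28.46 = 286452 Pa ≈ 286 kPa.

P ≈ 286 kPa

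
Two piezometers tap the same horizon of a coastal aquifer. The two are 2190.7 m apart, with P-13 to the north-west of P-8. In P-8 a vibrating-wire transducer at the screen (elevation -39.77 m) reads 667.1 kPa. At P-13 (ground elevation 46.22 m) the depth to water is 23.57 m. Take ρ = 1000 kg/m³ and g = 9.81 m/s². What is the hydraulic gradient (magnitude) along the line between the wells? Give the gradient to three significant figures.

i ≈ 0.00255

Pressure head at P-8: ψ = P/(ρg) = 667.1×1000 / (1000 × 9.81) = 68.00 m.
Total head at P-8: h = z + ψ = -39.77 + 68.00 = 28.23 m.
Total head at P-13: h = 46.22 − 23.57 = 22.65 m.
Head difference: h(P-8) − h(P-13) = 28.23 − 22.65 = 5.58 m.
Hydraulic gradient: i = |Δh| / L = 5.58 / 2190.7 = 0.00255.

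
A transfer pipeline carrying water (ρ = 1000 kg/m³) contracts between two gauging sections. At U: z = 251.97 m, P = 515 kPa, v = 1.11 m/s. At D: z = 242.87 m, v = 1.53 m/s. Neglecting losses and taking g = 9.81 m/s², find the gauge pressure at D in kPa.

Pressure head at U: ψ₁ = P₁/(ρg) = 515×1000 / (1000 × 9.81) = 52.50 m.
Velocity heads: v₁²/2g = 1.11²/19.62 = 0.063 m; v₂²/2g = 1.53²/19.62 = 0.119 m.
Total head H = z₁ + ψ₁ + v₁²/2g = 251.97 + 52.50 + 0.063 = 304.53 m.
ψ₂ = H − z₂ − v₂²/2g = 304.53 − 242.87 − 0.119 = 61.54 m.
P₂ = ρgψ₂ = 1000 × 9.81 × 61.54 ≈ 604 kPa.

P₂ ≈ 604 kPa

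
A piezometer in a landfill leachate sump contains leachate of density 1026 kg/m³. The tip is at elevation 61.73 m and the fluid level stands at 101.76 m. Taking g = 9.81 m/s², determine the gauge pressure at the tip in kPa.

P ≈ 403 kPa

Pressure head ψ = h − z = 101.76 − 61.73 = 40.03 m.
P = ρgψ = 1026 × 9.81 × 40.03 = 402904 Pa ≈ 403 kPa.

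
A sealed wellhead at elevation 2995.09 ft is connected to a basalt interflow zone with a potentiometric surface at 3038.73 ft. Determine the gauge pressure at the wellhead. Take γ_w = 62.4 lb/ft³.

P ≈ 18.9 psi

Head above the cap: Δh = 3038.73 − 2995.09 = 43.64 ft.
P = γΔh/144 = 62.4 × 43.64 / 144 = 18.9 psi.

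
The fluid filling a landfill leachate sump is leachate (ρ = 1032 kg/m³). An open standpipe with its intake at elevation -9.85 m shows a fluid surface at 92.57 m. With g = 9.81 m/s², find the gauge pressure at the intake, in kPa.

P ≈ 1040 kPa

Pressure head ψ = h − z = 92.57 − (-9.85) = 102.42 m.
P = ρgψ = 1032 × 9.81 × 102.42 = 1036892 Pa ≈ 1040 kPa.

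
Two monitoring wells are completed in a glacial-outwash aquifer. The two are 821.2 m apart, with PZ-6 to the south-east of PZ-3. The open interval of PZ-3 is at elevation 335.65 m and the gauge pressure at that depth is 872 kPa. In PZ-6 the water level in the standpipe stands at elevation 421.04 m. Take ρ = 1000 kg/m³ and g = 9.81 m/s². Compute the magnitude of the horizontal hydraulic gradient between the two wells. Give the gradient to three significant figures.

Pressure head at PZ-3: ψ = P/(ρg) = 872×1000 / (1000 × 9.81) = 88.89 m.
Total head at PZ-3: h = z + ψ = 335.65 + 88.89 = 424.54 m.
Total head at PZ-6: h = 421.04 m (water level in the piezometer is the total head).
Head difference: h(PZ-3) − h(PZ-6) = 424.54 − 421.04 = 3.50 m.
Hydraulic gradient: i = |Δh| / L = 3.50 / 821.2 = 0.00426.

i ≈ 0.00426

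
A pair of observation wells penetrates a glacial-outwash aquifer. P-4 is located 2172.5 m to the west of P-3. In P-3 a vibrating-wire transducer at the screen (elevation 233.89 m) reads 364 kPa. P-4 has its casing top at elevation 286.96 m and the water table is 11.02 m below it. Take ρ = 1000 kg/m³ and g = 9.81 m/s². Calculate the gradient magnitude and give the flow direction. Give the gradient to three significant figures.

Pressure head at P-3: ψ = P/(ρg) = 364×1000 / (1000 × 9.81) = 37.10 m.
Total head at P-3: h = z + ψ = 233.89 + 37.10 = 270.99 m.
Total head at P-4: h = 286.96 − 11.02 = 275.94 m.
Head difference: h(P-3) − h(P-4) = 270.99 − 275.94 = -4.95 m.
Hydraulic gradient: i = |Δh| / L = 4.95 / 2172.5 = 0.00228.
Flow is from higher to lower head: from P-4 toward P-3, i.e. toward the east.

i ≈ 0.00228; groundwater flows toward the east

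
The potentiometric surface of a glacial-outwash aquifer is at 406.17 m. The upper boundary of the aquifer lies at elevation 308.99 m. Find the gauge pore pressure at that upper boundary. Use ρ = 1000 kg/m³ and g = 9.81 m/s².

P ≈ 953 kPa

Pressure head at the aquifer top: ψ = h − z = 406.17 − 308.99 = 97.18 m.
P = ρgψ = 1000 × 9.81 × 97.18 = 953336 Pa ≈ 953 kPa.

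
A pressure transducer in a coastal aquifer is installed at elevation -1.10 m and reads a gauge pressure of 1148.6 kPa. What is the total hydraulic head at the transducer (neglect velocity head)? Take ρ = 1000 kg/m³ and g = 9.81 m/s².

ψ = P/(ρg) = 1148.6×1000 / (1000 × 9.81) = 117.08 m.
h = z + ψ = -1.10 + 117.08 = 115.98 m.

h ≈ 115.98 m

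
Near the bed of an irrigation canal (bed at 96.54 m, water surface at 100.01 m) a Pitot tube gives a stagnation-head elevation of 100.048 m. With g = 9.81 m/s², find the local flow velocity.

v ≈ 0.863 m/s

Near the bed, under hydrostatic conditions, the piezometric head (z + ψ) equals the free-surface elevation, 100.01 m.
Velocity head = total − piezometric = 100.048 − 100.01 = 0.038 m.
v = √(2g·h_v) = √(2 × 9.81 × 0.038) = 0.863 m/s.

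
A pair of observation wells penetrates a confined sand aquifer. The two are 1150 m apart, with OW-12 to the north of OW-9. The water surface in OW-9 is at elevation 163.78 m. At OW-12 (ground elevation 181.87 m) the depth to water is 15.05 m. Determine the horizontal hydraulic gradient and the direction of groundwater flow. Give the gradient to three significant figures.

Total head at OW-9: h = 163.78 m (water level in the piezometer is the total head).
Total head at OW-12: h = 181.87 − 15.05 = 166.82 m.
Head difference: h(OW-9) − h(OW-12) = 163.78 − 166.82 = -3.04 m.
Hydraulic gradient: i = |Δh| / L = 3.04 / 1150 = 0.00264.
Flow is from higher to lower head: from OW-12 toward OW-9, i.e. toward the south.

i ≈ 0.00264; groundwater flows toward the south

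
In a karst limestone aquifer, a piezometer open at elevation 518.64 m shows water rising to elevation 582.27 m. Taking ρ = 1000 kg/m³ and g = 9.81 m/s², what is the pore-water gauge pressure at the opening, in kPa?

Pressure head ψ = h − z = 582.27 − 518.64 = 63.63 m.
P = ρgψ = 1000 × 9.81 × 63.63 = 624210 Pa ≈ 624 kPa.

P ≈ 624 kPa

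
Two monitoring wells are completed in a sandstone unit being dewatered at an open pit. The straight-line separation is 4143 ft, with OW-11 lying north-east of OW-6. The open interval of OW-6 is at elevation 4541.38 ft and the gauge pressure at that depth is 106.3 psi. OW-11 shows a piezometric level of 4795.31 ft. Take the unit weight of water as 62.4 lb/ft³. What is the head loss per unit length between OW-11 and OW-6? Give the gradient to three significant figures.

i ≈ 0.00208 ft/ft

Pressure head at OW-6: ψ = 144·P/γ = 144 × 106.3 / 62.4 = 245.31 ft.
Total head at OW-6: h = z + ψ = 4541.38 + 245.31 = 4786.69 ft.
Total head at OW-11: h = 4795.31 ft (water level in the piezometer is the total head).
Head difference: h(OW-6) − h(OW-11) = 4786.69 − 4795.31 = -8.62 ft.
Hydraulic gradient: i = |Δh| / L = 8.62 / 4143 = 0.00208.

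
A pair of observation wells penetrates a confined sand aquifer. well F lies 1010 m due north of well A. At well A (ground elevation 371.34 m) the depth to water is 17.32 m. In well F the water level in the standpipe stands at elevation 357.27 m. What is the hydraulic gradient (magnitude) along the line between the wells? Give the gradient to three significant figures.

i ≈ 0.00322

Total head at well A: h = 371.34 − 17.32 = 354.02 m.
Total head at well F: h = 357.27 m (water level in the piezometer is the total head).
Head difference: h(well A) − h(well F) = 354.02 − 357.27 = -3.25 m.
Hydraulic gradient: i = |Δh| / L = 3.25 / 1010 = 0.00322.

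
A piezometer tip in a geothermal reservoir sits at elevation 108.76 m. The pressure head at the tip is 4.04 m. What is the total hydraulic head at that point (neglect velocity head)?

h = z + ψ = 108.76 + 4.04 = 112.80 m.

h ≈ 112.80 m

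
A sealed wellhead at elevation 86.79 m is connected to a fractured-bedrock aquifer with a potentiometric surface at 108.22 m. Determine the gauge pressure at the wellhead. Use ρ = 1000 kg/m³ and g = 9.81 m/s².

Head above the cap: Δh = 108.22 − 86.79 = 21.43 m.
P = ρgΔh = 1000 × 9.81 × 21.43 = 210228 Pa ≈ 210 kPa.

P ≈ 210 kPa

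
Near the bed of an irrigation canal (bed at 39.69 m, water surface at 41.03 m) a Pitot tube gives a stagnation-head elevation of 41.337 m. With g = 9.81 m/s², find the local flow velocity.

Near the bed, under hydrostatic conditions, the piezometric head (z + ψ) equals the free-surface elevation, 41.03 m.
Velocity head = total − piezometric = 41.337 − 41.03 = 0.307 m.
v = √(2g·h_v) = √(2 × 9.81 × 0.307) = 2.45 m/s.

v ≈ 2.45 m/s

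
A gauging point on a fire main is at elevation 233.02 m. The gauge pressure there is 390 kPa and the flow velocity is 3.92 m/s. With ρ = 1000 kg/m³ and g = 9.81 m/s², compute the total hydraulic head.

Pressure head ψ = P/(ρg) = 390×1000 / (1000 × 9.81) = 39.76 m.
Velocity head = v²/(2g) = 3.92² / (2 × 9.81) = 0.783 m.
h = z + ψ + v²/(2g) = 233.02 + 39.76 + 0.783 = 273.56 m.

h ≈ 273.56 m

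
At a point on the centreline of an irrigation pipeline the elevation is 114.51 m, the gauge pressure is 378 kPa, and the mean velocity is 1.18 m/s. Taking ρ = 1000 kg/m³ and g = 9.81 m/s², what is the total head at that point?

h ≈ 153.11 m

Pressure head ψ = P/(ρg) = 378×1000 / (1000 × 9.81) = 38.53 m.
Velocity head = v²/(2g) = 1.18² / (2 × 9.81) = 0.071 m.
h = z + ψ + v²/(2g) = 114.51 + 38.53 + 0.071 = 153.11 m.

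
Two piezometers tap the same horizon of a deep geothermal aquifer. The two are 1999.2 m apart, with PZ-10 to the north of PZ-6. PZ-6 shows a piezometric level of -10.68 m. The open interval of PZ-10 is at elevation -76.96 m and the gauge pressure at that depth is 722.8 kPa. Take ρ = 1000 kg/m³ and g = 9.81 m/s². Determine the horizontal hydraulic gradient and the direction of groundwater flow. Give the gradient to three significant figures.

Total head at PZ-6: h = -10.68 m (water level in the piezometer is the total head).
Pressure head at PZ-10: ψ = P/(ρg) = 722.8×1000 / (1000 × 9.81) = 73.68 m.
Total head at PZ-10: h = z + ψ = -76.96 + 73.68 = -3.28 m.
Head difference: h(PZ-6) − h(PZ-10) = -10.68 − (-3.28) = -7.40 m.
Hydraulic gradient: i = |Δh| / L = 7.40 / 1999.2 = 0.00370.
Flow is from higher to lower head: from PZ-10 toward PZ-6, i.e. toward the south.

i ≈ 0.00370; groundwater flows toward the south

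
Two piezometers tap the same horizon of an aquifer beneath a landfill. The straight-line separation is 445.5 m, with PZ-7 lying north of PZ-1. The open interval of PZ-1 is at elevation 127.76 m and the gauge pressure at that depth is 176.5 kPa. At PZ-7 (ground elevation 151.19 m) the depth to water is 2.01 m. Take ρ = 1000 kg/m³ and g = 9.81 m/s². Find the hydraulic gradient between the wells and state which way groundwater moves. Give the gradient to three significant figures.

Pressure head at PZ-1: ψ = P/(ρg) = 176.5×1000 / (1000 × 9.81) = 17.99 m.
Total head at PZ-1: h = z + ψ = 127.76 + 17.99 = 145.75 m.
Total head at PZ-7: h = 151.19 − 2.01 = 149.18 m.
Head difference: h(PZ-1) − h(PZ-7) = 145.75 − 149.18 = -3.43 m.
Hydraulic gradient: i = |Δh| / L = 3.43 / 445.5 = 0.00770.
Flow is from higher to lower head: from PZ-7 toward PZ-1, i.e. toward the south.

i ≈ 0.00770; groundwater flows toward the south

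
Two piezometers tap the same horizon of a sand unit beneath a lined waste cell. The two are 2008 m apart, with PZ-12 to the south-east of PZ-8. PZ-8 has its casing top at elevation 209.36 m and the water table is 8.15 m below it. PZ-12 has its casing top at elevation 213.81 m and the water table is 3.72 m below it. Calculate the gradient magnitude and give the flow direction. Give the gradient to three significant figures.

Total head at PZ-8: h = 209.36 − 8.15 = 201.21 m.
Total head at PZ-12: h = 213.81 − 3.72 = 210.09 m.
Head difference: h(PZ-8) − h(PZ-12) = 201.21 − 210.09 = -8.88 m.
Hydraulic gradient: i = |Δh| / L = 8.88 / 2008 = 0.00442.
Flow is from higher to lower head: from PZ-12 toward PZ-8, i.e. toward the north-west.

i ≈ 0.00442; groundwater flows toward the north-west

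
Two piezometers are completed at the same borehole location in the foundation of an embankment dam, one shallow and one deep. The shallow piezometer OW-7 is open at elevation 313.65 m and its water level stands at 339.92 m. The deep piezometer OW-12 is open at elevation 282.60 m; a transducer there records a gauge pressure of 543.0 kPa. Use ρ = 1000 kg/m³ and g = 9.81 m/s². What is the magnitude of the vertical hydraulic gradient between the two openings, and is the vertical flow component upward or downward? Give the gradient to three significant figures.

Total head at OW-7: h = 339.92 m (water level in the standpipe).
Pressure head at OW-12: ψ = P/(ρg) = 543.0×1000 / (1000 × 9.81) = 55.35 m.
Total head at OW-12: h = z + ψ = 282.60 + 55.35 = 337.95 m.
Δh = h(OW-7) − h(OW-12) = 339.92 − 337.95 = 1.97 m.
Vertical separation Δz = 313.65 − 282.60 = 31.05 m.
|i_v| = |Δh| / Δz = 1.97 / 31.05 = 0.0634.
Head is higher in the shallow piezometer, so vertical flow is downward (recharge condition).

|i_v| ≈ 0.0634; vertical flow is downward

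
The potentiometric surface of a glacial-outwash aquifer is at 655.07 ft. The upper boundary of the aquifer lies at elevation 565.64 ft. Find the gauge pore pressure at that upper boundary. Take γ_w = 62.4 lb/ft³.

Pressure head at the aquifer top: ψ = h − z = 655.07 − 565.64 = 89.43 ft.
P = γψ/144 = 62.4 × 89.43 / 144 = 38.8 psi.

P ≈ 38.8 psi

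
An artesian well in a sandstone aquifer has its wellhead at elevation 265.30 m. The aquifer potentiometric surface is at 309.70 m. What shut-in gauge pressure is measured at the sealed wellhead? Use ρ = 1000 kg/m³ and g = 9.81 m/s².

P ≈ 436 kPa

Head above the cap: Δh = 309.70 − 265.30 = 44.40 m.
P = ρgΔh = 1000 × 9.81 × 44.40 = 435564 Pa ≈ 436 kPa.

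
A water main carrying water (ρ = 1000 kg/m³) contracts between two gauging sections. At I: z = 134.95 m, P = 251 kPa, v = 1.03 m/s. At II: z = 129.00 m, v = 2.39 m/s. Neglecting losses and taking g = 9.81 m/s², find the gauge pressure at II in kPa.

P₂ ≈ 307 kPa

Pressure head at I: ψ₁ = P₁/(ρg) = 251×1000 / (1000 × 9.81) = 25.59 m.
Velocity heads: v₁²/2g = 1.03²/19.62 = 0.054 m; v₂²/2g = 2.39²/19.62 = 0.291 m.
Total head H = z₁ + ψ₁ + v₁²/2g = 134.95 + 25.59 + 0.054 = 160.59 m.
ψ₂ = H − z₂ − v₂²/2g = 160.59 − 129.00 − 0.291 = 31.30 m.
P₂ = ρgψ₂ = 1000 × 9.81 × 31.30 ≈ 307 kPa.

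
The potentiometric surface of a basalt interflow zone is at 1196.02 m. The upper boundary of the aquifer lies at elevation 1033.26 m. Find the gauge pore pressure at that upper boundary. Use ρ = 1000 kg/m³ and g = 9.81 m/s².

Pressure head at the aquifer top: ψ = h − z = 1196.02 − 1033.26 = 162.76 m.
P = ρgψ = 1000 × 9.81 × 162.76 = 1596676 Pa ≈ 1600 kPa.

P ≈ 1600 kPa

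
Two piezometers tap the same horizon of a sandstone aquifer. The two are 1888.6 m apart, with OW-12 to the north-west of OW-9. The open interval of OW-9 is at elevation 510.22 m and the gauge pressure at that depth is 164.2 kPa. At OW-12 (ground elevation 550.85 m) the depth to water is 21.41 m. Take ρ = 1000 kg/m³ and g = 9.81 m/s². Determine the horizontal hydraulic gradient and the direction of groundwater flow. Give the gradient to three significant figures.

Pressure head at OW-9: ψ = P/(ρg) = 164.2×1000 / (1000 × 9.81) = 16.74 m.
Total head at OW-9: h = z + ψ = 510.22 + 16.74 = 526.96 m.
Total head at OW-12: h = 550.85 − 21.41 = 529.44 m.
Head difference: h(OW-9) − h(OW-12) = 526.96 − 529.44 = -2.48 m.
Hydraulic gradient: i = |Δh| / L = 2.48 / 1888.6 = 0.00131.
Flow is from higher to lower head: from OW-12 toward OW-9, i.e. toward the south-east.

i ≈ 0.00131; groundwater flows toward the south-east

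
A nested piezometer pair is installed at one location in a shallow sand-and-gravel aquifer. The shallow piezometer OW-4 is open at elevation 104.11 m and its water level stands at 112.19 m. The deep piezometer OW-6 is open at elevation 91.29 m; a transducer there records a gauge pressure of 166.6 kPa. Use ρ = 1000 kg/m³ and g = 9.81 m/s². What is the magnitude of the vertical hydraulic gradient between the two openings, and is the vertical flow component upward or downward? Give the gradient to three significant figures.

|i_v| ≈ 0.306; vertical flow is downward

Total head at OW-4: h = 112.19 m (water level in the standpipe).
Pressure head at OW-6: ψ = P/(ρg) = 166.6×1000 / (1000 × 9.81) = 16.98 m.
Total head at OW-6: h = z + ψ = 91.29 + 16.98 = 108.27 m.
Δh = h(OW-4) − h(OW-6) = 112.19 − 108.27 = 3.92 m.
Vertical separation Δz = 104.11 − 91.29 = 12.82 m.
|i_v| = |Δh| / Δz = 3.92 / 12.82 = 0.306.
Head is higher in the shallow piezometer, so vertical flow is downward (recharge condition).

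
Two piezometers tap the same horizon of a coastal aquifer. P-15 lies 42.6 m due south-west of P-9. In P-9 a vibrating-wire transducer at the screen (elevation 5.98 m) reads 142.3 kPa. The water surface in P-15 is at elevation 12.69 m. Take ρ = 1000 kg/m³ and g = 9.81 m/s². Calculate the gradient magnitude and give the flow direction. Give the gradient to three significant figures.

i ≈ 0.183; groundwater flows toward the south-west

Pressure head at P-9: ψ = P/(ρg) = 142.3×1000 / (1000 × 9.81) = 14.51 m.
Total head at P-9: h = z + ψ = 5.98 + 14.51 = 20.49 m.
Total head at P-15: h = 12.69 m (water level in the piezometer is the total head).
Head difference: h(P-9) − h(P-15) = 20.49 − 12.69 = 7.80 m.
Hydraulic gradient: i = |Δh| / L = 7.80 / 42.6 = 0.183.
Flow is from higher to lower head: from P-9 toward P-15, i.e. toward the south-west.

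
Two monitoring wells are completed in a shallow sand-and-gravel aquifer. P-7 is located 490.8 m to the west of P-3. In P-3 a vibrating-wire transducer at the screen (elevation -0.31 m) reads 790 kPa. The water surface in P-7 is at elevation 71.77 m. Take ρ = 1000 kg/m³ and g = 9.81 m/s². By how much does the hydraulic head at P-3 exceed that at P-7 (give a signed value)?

Δh ≈ 8.45 m

Pressure head at P-3: ψ = P/(ρg) = 790×1000 / (1000 × 9.81) = 80.53 m.
Total head at P-3: h = z + ψ = -0.31 + 80.53 = 80.22 m.
Total head at P-7: h = 71.77 m (water level in the piezometer is the total head).
Head difference: h(P-3) − h(P-7) = 80.22 − 71.77 = 8.45 m.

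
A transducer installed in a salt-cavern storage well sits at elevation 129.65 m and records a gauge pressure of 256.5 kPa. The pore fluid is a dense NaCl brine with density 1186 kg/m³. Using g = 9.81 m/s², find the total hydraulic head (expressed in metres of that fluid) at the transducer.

h ≈ 151.70 m

ψ = P/(ρg) = 256.5×1000 / (1186 × 9.81) = 22.05 m.
h = z + ψ = 129.65 + 22.05 = 151.70 m.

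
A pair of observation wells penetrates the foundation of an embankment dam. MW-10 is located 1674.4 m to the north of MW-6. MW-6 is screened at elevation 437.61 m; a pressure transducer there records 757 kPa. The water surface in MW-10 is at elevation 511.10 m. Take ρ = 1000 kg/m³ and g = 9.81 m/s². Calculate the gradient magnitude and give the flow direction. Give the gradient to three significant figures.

i ≈ 0.00220; groundwater flows toward the north

Pressure head at MW-6: ψ = P/(ρg) = 757×1000 / (1000 × 9.81) = 77.17 m.
Total head at MW-6: h = z + ψ = 437.61 + 77.17 = 514.78 m.
Total head at MW-10: h = 511.10 m (water level in the piezometer is the total head).
Head difference: h(MW-6) − h(MW-10) = 514.78 − 511.10 = 3.68 m.
Hydraulic gradient: i = |Δh| / L = 3.68 / 1674.4 = 0.00220.
Flow is from higher to lower head: from MW-6 toward MW-10, i.e. toward the north.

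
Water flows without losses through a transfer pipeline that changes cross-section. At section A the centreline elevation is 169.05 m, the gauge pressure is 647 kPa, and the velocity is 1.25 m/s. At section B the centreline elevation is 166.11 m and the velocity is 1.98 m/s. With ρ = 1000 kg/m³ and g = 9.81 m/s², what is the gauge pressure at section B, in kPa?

P₂ ≈ 675 kPa

Pressure head at A: ψ₁ = P₁/(ρg) = 647×1000 / (1000 × 9.81) = 65.95 m.
Velocity heads: v₁²/2g = 1.25²/19.62 = 0.080 m; v₂²/2g = 1.98²/19.62 = 0.200 m.
Total head H = z₁ + ψ₁ + v₁²/2g = 169.05 + 65.95 + 0.080 = 235.08 m.
ψ₂ = H − z₂ − v₂²/2g = 235.08 − 166.11 − 0.200 = 68.77 m.
P₂ = ρgψ₂ = 1000 × 9.81 × 68.77 ≈ 675 kPa.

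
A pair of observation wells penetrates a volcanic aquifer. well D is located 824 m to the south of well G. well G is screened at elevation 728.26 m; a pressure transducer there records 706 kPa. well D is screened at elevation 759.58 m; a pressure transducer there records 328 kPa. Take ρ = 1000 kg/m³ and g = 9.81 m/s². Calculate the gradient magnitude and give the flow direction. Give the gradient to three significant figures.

i ≈ 0.00875; groundwater flows toward the south

Pressure head at well G: ψ = P/(ρg) = 706×1000 / (1000 × 9.81) = 71.97 m.
Total head at well G: h = z + ψ = 728.26 + 71.97 = 800.23 m.
Pressure head at well D: ψ = P/(ρg) = 328×1000 / (1000 × 9.81) = 33.44 m.
Total head at well D: h = z + ψ = 759.58 + 33.44 = 793.02 m.
Head difference: h(well G) − h(well D) = 800.23 − 793.02 = 7.21 m.
Hydraulic gradient: i = |Δh| / L = 7.21 / 824 = 0.00875.
Flow is from higher to lower head: from well G toward well D, i.e. toward the south.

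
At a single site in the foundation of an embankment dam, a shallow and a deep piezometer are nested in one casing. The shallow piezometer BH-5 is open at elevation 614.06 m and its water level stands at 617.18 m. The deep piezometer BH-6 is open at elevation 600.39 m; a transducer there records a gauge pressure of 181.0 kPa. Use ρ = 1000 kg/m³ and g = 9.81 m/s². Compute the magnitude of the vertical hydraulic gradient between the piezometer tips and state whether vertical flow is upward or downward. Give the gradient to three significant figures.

|i_v| ≈ 0.121; vertical flow is upward

Total head at BH-5: h = 617.18 m (water level in the standpipe).
Pressure head at BH-6: ψ = P/(ρg) = 181.0×1000 / (1000 × 9.81) = 18.45 m.
Total head at BH-6: h = z + ψ = 600.39 + 18.45 = 618.84 m.
Δh = h(BH-5) − h(BH-6) = 617.18 − 618.84 = -1.66 m.
Vertical separation Δz = 614.06 − 600.39 = 13.67 m.
|i_v| = |Δh| / Δz = 1.66 / 13.67 = 0.121.
Head is higher in the deep piezometer, so vertical flow is upward (discharge condition).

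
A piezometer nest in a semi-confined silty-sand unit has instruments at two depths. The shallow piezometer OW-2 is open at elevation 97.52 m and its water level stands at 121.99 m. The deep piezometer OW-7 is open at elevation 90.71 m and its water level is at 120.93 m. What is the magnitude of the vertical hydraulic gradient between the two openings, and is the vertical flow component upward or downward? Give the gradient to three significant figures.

|i_v| ≈ 0.156; vertical flow is downward

Total head at OW-2: h = 121.99 m (water level in the standpipe).
Total head at OW-7: h = 120.93 m.
Δh = h(OW-2) − h(OW-7) = 121.99 − 120.93 = 1.06 m.
Vertical separation Δz = 97.52 − 90.71 = 6.81 m.
|i_v| = |Δh| / Δz = 1.06 / 6.81 = 0.156.
Head is higher in the shallow piezometer, so vertical flow is downward (recharge condition).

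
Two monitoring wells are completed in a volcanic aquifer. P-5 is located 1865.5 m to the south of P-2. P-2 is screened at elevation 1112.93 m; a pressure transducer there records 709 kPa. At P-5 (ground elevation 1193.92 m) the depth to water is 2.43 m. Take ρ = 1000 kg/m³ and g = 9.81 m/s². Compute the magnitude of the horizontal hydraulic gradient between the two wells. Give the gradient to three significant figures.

Pressure head at P-2: ψ = P/(ρg) = 709×1000 / (1000 × 9.81) = 72.27 m.
Total head at P-2: h = z + ψ = 1112.93 + 72.27 = 1185.20 m.
Total head at P-5: h = 1193.92 − 2.43 = 1191.49 m.
Head difference: h(P-2) − h(P-5) = 1185.20 − 1191.49 = -6.29 m.
Hydraulic gradient: i = |Δh| / L = 6.29 / 1865.5 = 0.00337.

i ≈ 0.00337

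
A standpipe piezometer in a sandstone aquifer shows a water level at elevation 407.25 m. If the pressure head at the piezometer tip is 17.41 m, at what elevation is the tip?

z ≈ 389.84 m

z = h − ψ = 407.25 − 17.41 = 389.84 m.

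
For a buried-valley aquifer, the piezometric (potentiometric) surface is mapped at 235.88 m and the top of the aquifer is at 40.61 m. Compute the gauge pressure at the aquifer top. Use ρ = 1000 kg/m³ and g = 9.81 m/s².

P ≈ 1920 kPa

Pressure head at the aquifer top: ψ = h − z = 235.88 − 40.61 = 195.27 m.
P = ρgψ = 1000 × 9.81 × 195.27 = 1915599 Pa ≈ 1920 kPa.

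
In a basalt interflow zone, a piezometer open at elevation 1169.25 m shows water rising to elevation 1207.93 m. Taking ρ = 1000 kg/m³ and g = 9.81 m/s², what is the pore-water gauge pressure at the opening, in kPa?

P ≈ 379 kPa

Pressure head ψ = h − z = 1207.93 − 1169.25 = 38.68 m.
P = ρgψ = 1000 × 9.81 × 38.68 = 379451 Pa ≈ 379 kPa.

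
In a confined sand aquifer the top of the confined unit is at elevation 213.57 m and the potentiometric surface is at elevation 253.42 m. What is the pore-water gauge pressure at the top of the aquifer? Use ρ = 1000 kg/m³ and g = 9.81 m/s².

P ≈ 391 kPa

Pressure head at the aquifer top: ψ = h − z = 253.42 − 213.57 = 39.85 m.
P = ρgψ = 1000 × 9.81 × 39.85 = 390928 Pa ≈ 391 kPa.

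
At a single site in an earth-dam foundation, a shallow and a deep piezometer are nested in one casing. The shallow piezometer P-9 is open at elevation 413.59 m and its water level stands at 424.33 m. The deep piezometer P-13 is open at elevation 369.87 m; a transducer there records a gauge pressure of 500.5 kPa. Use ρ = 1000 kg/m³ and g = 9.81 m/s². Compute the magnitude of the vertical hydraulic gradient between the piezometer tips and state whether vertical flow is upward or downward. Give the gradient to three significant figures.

Total head at P-9: h = 424.33 m (water level in the standpipe).
Pressure head at P-13: ψ = P/(ρg) = 500.5×1000 / (1000 × 9.81) = 51.02 m.
Total head at P-13: h = z + ψ = 369.87 + 51.02 = 420.89 m.
Δh = h(P-9) − h(P-13) = 424.33 − 420.89 = 3.44 m.
Vertical separation Δz = 413.59 − 369.87 = 43.72 m.
|i_v| = |Δh| / Δz = 3.44 / 43.72 = 0.0787.
Head is higher in the shallow piezometer, so vertical flow is downward (recharge condition).

|i_v| ≈ 0.0787; vertical flow is downward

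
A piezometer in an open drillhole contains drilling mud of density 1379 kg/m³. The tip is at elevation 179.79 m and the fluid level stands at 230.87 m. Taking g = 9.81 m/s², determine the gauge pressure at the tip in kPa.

P ≈ 691 kPa

Pressure head ψ = h − z = 230.87 − 179.79 = 51.08 m.
P = ρgψ = 1379 × 9.81 × 51.08 = 691010 Pa ≈ 691 kPa.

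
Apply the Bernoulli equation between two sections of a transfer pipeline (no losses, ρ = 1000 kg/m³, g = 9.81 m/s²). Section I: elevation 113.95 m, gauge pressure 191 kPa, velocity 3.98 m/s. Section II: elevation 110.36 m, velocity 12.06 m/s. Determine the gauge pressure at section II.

Pressure head at I: ψ₁ = P₁/(ρg) = 191×1000 / (1000 × 9.81) = 19.47 m.
Velocity heads: v₁²/2g = 3.98²/19.62 = 0.807 m; v₂²/2g = 12.06²/19.62 = 7.413 m.
Total head H = z₁ + ψ₁ + v₁²/2g = 113.95 + 19.47 + 0.807 = 134.23 m.
ψ₂ = H − z₂ − v₂²/2g = 134.23 − 110.36 − 7.413 = 16.46 m.
P₂ = ρgψ₂ = 1000 × 9.81 × 16.46 ≈ 161 kPa.

P₂ ≈ 161 kPa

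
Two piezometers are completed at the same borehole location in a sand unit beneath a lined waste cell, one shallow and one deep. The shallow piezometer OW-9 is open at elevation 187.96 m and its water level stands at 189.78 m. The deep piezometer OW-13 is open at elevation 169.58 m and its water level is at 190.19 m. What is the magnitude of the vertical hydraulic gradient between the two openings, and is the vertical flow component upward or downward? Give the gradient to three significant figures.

|i_v| ≈ 0.0223; vertical flow is upward

Total head at OW-9: h = 189.78 m (water level in the standpipe).
Total head at OW-13: h = 190.19 m.
Δh = h(OW-9) − h(OW-13) = 189.78 − 190.19 = -0.41 m.
Vertical separation Δz = 187.96 − 169.58 = 18.38 m.
|i_v| = |Δh| / Δz = 0.41 / 18.38 = 0.0223.
Head is higher in the deep piezometer, so vertical flow is upward (discharge condition).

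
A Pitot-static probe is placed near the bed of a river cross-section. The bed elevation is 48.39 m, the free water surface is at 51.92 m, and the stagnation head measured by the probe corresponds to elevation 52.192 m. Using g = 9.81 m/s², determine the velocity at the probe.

Near the bed, under hydrostatic conditions, the piezometric head (z + ψ) equals the free-surface elevation, 51.92 m.
Velocity head = total − piezometric = 52.192 − 51.92 = 0.272 m.
v = √(2g·h_v) = √(2 × 9.81 × 0.272) = 2.31 m/s.

v ≈ 2.31 m/s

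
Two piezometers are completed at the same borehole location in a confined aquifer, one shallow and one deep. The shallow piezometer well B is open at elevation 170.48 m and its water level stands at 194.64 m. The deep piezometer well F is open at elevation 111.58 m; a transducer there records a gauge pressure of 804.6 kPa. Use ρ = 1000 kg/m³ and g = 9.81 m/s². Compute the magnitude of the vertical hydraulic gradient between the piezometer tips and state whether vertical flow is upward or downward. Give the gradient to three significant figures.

|i_v| ≈ 0.0177; vertical flow is downward

Total head at well B: h = 194.64 m (water level in the standpipe).
Pressure head at well F: ψ = P/(ρg) = 804.6×1000 / (1000 × 9.81) = 82.02 m.
Total head at well F: h = z + ψ = 111.58 + 82.02 = 193.60 m.
Δh = h(well B) − h(well F) = 194.64 − 193.60 = 1.04 m.
Vertical separation Δz = 170.48 − 111.58 = 58.90 m.
|i_v| = |Δh| / Δz = 1.04 / 58.90 = 0.0177.
Head is higher in the shallow piezometer, so vertical flow is downward (recharge condition).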